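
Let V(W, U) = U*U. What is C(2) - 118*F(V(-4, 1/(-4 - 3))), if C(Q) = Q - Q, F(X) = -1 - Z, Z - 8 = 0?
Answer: 1062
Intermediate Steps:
Z = 8 (Z = 8 + 0 = 8)
V(W, U) = U**2
F(X) = -9 (F(X) = -1 - 1*8 = -1 - 8 = -9)
C(Q) = 0
C(2) - 118*F(V(-4, 1/(-4 - 3))) = 0 - 118*(-9) = 0 + 1062 = 1062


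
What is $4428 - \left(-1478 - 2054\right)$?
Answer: $7960$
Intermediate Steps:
$4428 - \left(-1478 - 2054\right) = 4428 - -3532 = 4428 + 3532 = 7960$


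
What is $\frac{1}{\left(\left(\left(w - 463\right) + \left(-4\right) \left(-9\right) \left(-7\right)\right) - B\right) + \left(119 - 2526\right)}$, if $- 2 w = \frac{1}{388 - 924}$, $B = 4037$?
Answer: $- \frac{1072}{7674447} \approx -0.00013968$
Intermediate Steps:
$w = \frac{1}{1072}$ ($w = - \frac{1}{2 \left(388 - 924\right)} = - \frac{1}{2 \left(-536\right)} = \left(- \frac{1}{2}\right) \left(- \frac{1}{536}\right) = \frac{1}{1072} \approx 0.00093284$)
$\frac{1}{\left(\left(\left(w - 463\right) + \left(-4\right) \left(-9\right) \left(-7\right)\right) - B\right) + \left(119 - 2526\right)} = \frac{1}{\left(\left(\left(\frac{1}{1072} - 463\right) + \left(-4\right) \left(-9\right) \left(-7\right)\right) - 4037\right) + \left(119 - 2526\right)} = \frac{1}{\left(\left(- \frac{496335}{1072} + 36 \left(-7\right)\right) - 4037\right) + \left(119 - 2526\right)} = \frac{1}{\left(\left(- \frac{496335}{1072} - 252\right) - 4037\right) - 2407} = \frac{1}{\left(- \frac{766479}{1072} - 4037\right) - 2407} = \frac{1}{- \frac{5094143}{1072} - 2407} = \frac{1}{- \frac{7674447}{1072}} = - \frac{1072}{7674447}$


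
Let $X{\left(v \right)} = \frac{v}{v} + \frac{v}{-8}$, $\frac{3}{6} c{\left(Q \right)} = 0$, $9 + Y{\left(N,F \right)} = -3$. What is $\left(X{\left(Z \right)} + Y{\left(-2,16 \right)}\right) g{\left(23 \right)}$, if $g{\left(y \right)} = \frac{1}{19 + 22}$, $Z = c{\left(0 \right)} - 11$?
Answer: $- \frac{77}{328} \approx -0.23476$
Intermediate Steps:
$Y{\left(N,F \right)} = -12$ ($Y{\left(N,F \right)} = -9 - 3 = -12$)
$c{\left(Q \right)} = 0$ ($c{\left(Q \right)} = 2 \cdot 0 = 0$)
$Z = -11$ ($Z = 0 - 11 = -11$)
$g{\left(y \right)} = \frac{1}{41}$
$X{\left(v \right)} = 1 - \frac{v}{8}$ ($X{\left(v \right)} = 1 + v \left(- \frac{1}{8}\right) = 1 - \frac{v}{8}$)
$\left(X{\left(Z \right)} + Y{\left(-2,16 \right)}\right) g{\left(23 \right)} = \left(\left(1 - - \frac{11}{8}\right) - 12\right) \frac{1}{41} = \left(\left(1 + \frac{11}{8}\right) - 12\right) \frac{1}{41} = \left(\frac{19}{8} - 12\right) \frac{1}{41} = \left(- \frac{77}{8}\right) \frac{1}{41} = - \frac{77}{328}$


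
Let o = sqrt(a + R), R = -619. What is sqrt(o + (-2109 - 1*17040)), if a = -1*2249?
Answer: sqrt(-19149 + 2*I*sqrt(717)) ≈ 0.193 + 138.38*I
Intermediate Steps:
a = -2249
o = 2*I*sqrt(717) (o = sqrt(-2249 - 619) = sqrt(-2868) = 2*I*sqrt(717) ≈ 53.554*I)
sqrt(o + (-2109 - 1*17040)) = sqrt(2*I*sqrt(717) + (-2109 - 1*17040)) = sqrt(2*I*sqrt(717) + (-2109 - 17040)) = sqrt(2*I*sqrt(717) - 19149) = sqrt(-19149 + 2*I*sqrt(717))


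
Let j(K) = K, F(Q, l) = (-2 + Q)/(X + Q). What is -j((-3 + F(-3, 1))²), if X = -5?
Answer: -361/64 ≈ -5.6406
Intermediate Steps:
F(Q, l) = (-2 + Q)/(-5 + Q)
-j((-3 + F(-3, 1))²) = -(-3 + (-2 - 3)/(-5 - 3))² = -(-3 - 5/(-8))² = -(-3 - ⅛*(-5))² = -(-3 + 5/8)² = -(-19/8)² = -1*361/64 = -361/64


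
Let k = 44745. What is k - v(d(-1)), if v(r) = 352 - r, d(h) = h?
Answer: 44392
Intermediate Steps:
k - v(d(-1)) = 44745 - (352 - 1*(-1)) = 44745 - (352 + 1) = 44745 - 1*353 = 44745 - 353 = 44392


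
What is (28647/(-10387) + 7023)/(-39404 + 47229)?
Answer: 72919254/81278275 ≈ 0.89716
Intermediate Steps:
(28647/(-10387) + 7023)/(-39404 + 47229) = (28647*(-1/10387) + 7023)/7825 = (-28647/10387 + 7023)*(1/7825) = (72919254/10387)*(1/7825) = 72919254/81278275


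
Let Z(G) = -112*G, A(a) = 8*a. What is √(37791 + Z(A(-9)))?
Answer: 3*√5095 ≈ 214.14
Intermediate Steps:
√(37791 + Z(A(-9))) = √(37791 - 896*(-9)) = √(37791 - 112*(-72)) = √(37791 + 8064) = √45855 = 3*√5095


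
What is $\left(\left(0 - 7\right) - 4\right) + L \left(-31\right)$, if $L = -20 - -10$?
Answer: $299$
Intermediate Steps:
$L = -10$ ($L = -20 + 10 = -10$)
$\left(\left(0 - 7\right) - 4\right) + L \left(-31\right) = \left(\left(0 - 7\right) - 4\right) - -310 = \left(-7 - 4\right) + 310 = -11 + 310 = 299$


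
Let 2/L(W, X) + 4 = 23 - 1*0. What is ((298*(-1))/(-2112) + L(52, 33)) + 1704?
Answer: 34193999/20064 ≈ 1704.2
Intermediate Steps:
L(W, X) = 2/19 (L(W, X) = 2/(-4 + (23 - 1*0)) = 2/(-4 + (23 + 0)) = 2/(-4 + 23) = 2/19)
((298*(-1))/(-2112) + L(52, 33)) + 1704 = ((298*(-1))/(-2112) + 2/19) + 1704 = (-298*(-1/2112) + 2/19) + 1704 = (149/1056 + 2/19) + 1704 = 4943/20064 + 1704 = 34193999/20064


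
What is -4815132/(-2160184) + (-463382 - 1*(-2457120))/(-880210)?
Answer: -199167413/5527370810 ≈ -0.036033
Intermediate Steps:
-4815132/(-2160184) + (-463382 - 1*(-2457120))/(-880210) = -4815132*(-1/2160184) + (-463382 + 2457120)*(-1/880210) = 1203783/540046 + 1993738*(-1/880210) = 1203783/540046 - 23183/10235 = -199167413/5527370810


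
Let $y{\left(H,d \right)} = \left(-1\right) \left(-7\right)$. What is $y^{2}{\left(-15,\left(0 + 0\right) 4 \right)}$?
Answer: $49$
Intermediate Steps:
$y{\left(H,d \right)} = 7$
$y^{2}{\left(-15,\left(0 + 0\right) 4 \right)} = 7^{2} = 49$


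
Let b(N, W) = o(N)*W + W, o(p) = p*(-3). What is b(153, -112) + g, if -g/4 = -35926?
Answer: 195000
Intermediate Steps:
g = 143704 (g = -4*(-35926) = 143704)
o(p) = -3*p
b(N, W) = W - 3*N*W (b(N, W) = (-3*N)*W + W = -3*N*W + W = W - 3*N*W)
b(153, -112) + g = -112*(1 - 3*153) + 143704 = -112*(1 - 459) + 143704 = -112*(-458) + 143704 = 51296 + 143704 = 195000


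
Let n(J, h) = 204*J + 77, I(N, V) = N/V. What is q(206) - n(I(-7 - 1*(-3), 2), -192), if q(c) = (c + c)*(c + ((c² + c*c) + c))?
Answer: 35137339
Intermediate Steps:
n(J, h) = 77 + 204*J
q(c) = 2*c*(2*c + 2*c²) (q(c) = (2*c)*(c + ((c² + c²) + c)) = (2*c)*(c + (2*c² + c)) = (2*c)*(c + (c + 2*c²)) = (2*c)*(2*c + 2*c²) = 2*c*(2*c + 2*c²))
q(206) - n(I(-7 - 1*(-3), 2), -192) = 4*206²*(1 + 206) - (77 + 204*((-7 - 1*(-3))/2)) = 4*42436*207 - (77 + 204*((-7 + 3)*(½))) = 35137008 - (77 + 204*(-4*½)) = 35137008 - (77 + 204*(-2)) = 35137008 - (77 - 408) = 35137008 - 1*(-331) = 35137008 + 331 = 35137339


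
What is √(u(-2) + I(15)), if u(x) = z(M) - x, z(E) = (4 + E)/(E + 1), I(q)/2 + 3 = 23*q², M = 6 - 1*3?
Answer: 9*√511/2 ≈ 101.72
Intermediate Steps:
M = 3 (M = 6 - 3 = 3)
I(q) = -6 + 46*q² (I(q) = -6 + 2*(23*q²) = -6 + 46*q²)
z(E) = (4 + E)/(1 + E)
u(x) = 7/4 - x (u(x) = (4 + 3)/(1 + 3) - x = 7/4 - x)
√(u(-2) + I(15)) = √((7/4 - 1*(-2)) + (-6 + 46*15²)) = √((7/4 + 2) + (-6 + 46*225)) = √(15/4 + (-6 + 10350)) = √(15/4 + 10344) = √(41391/4) = 9*√511/2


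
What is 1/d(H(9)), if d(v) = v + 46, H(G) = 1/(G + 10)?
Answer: 19/875 ≈ 0.021714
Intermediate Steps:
H(G) = 1/(10 + G)
d(v) = 46 + v
1/d(H(9)) = 1/(46 + 1/(10 + 9)) = 1/(46 + 1/19) = 1/(875/19) = 19/875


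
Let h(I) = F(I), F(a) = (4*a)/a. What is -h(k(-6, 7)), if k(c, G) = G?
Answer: -4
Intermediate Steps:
F(a) = 4
h(I) = 4
-h(k(-6, 7)) = -1*4 = -4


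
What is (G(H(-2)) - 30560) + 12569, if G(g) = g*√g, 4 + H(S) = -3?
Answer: -17991 - 7*I*√7 ≈ -17991.0 - 18.52*I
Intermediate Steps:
H(S) = -7 (H(S) = -4 - 3 = -7)
G(g) = g^(3/2)
(G(H(-2)) - 30560) + 12569 = ((-7)^(3/2) - 30560) + 12569 = (-7*I*√7 - 30560) + 12569 = (-30560 - 7*I*√7) + 12569 = -17991 - 7*I*√7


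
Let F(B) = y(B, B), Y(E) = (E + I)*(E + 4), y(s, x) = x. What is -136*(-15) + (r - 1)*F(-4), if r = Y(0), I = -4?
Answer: 2108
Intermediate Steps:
Y(E) = (-4 + E)*(4 + E) (Y(E) = (E - 4)*(E + 4) = (-4 + E)*(4 + E))
F(B) = B
r = -16 (r = -16 + 0² = -16 + 0 = -16)
-136*(-15) + (r - 1)*F(-4) = -136*(-15) + (-16 - 1)*(-4) = 2040 - 17*(-4) = 2040 + 68 = 2108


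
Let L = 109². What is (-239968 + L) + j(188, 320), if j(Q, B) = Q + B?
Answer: -227579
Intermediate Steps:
L = 11881
j(Q, B) = B + Q
(-239968 + L) + j(188, 320) = (-239968 + 11881) + (320 + 188) = -228087 + 508 = -227579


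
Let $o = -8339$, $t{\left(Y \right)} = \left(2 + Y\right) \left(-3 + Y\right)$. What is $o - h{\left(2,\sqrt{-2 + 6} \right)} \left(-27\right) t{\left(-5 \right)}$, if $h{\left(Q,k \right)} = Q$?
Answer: $-7043$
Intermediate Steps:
$t{\left(Y \right)} = \left(-3 + Y\right) \left(2 + Y\right)$
$o - h{\left(2,\sqrt{-2 + 6} \right)} \left(-27\right) t{\left(-5 \right)} = -8339 - 2 \left(-27\right) \left(-6 + \left(-5\right)^{2} - -5\right) = -8339 - - 54 \left(-6 + 25 + 5\right) = -8339 - \left(-54\right) 24 = -8339 - -1296 = -8339 + 1296 = -7043$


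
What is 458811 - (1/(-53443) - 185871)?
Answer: 34453740127/53443 ≈ 6.4468e+5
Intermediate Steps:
458811 - (1/(-53443) - 185871) = 458811 - (-1/53443 - 185871) = 458811 - 1*(-9933503854/53443) = 458811 + 9933503854/53443 = 34453740127/53443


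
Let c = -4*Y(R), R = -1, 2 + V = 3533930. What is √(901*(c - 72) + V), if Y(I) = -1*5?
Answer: 2*√871769 ≈ 1867.4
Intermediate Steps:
V = 3533928 (V = -2 + 3533930 = 3533928)
Y(I) = -5
c = 20 (c = -4*(-5) = 20)
√(901*(c - 72) + V) = √(901*(20 - 72) + 3533928) = √(901*(-52) + 3533928) = √(-46852 + 3533928) = √3487076 = 2*√871769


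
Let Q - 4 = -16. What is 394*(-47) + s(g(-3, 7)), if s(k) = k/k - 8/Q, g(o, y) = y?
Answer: -55549/3 ≈ -18516.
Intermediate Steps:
Q = -12 (Q = 4 - 16 = -12)
s(k) = 5/3 (s(k) = k/k - 8/(-12) = 1 - 8*(-1/12) = 1 + 2/3 = 5/3)
394*(-47) + s(g(-3, 7)) = 394*(-47) + 5/3 = -18518 + 5/3 = -55549/3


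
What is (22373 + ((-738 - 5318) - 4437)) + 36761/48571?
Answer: 577060241/48571 ≈ 11881.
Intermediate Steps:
(22373 + ((-738 - 5318) - 4437)) + 36761/48571 = (22373 + (-6056 - 4437)) + 36761*(1/48571) = (22373 - 10493) + 36761/48571 = 11880 + 36761/48571 = 577060241/48571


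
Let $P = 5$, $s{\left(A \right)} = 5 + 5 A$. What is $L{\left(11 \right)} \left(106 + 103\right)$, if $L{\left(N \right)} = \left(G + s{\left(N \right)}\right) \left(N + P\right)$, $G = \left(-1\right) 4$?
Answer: $187264$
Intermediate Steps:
$G = -4$
$L{\left(N \right)} = \left(1 + 5 N\right) \left(5 + N\right)$ ($L{\left(N \right)} = \left(-4 + \left(5 + 5 N\right)\right) \left(N + 5\right) = \left(1 + 5 N\right) \left(5 + N\right)$)
$L{\left(11 \right)} \left(106 + 103\right) = \left(5 + 5 \cdot 11^{2} + 26 \cdot 11\right) \left(106 + 103\right) = \left(5 + 5 \cdot 121 + 286\right) 209 = \left(5 + 605 + 286\right) 209 = 896 \cdot 209 = 187264$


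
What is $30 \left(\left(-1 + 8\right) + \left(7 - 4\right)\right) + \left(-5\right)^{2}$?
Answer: $325$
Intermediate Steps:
$30 \left(\left(-1 + 8\right) + \left(7 - 4\right)\right) + \left(-5\right)^{2} = 30 \left(7 + 3\right) + 25 = 30 \cdot 10 + 25 = 300 + 25 = 325$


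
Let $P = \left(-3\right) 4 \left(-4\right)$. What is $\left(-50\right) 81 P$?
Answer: $-194400$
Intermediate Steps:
$P = 48$ ($P = \left(-12\right) \left(-4\right) = 48$)
$\left(-50\right) 81 P = \left(-50\right) 81 \cdot 48 = \left(-4050\right) 48 = -194400$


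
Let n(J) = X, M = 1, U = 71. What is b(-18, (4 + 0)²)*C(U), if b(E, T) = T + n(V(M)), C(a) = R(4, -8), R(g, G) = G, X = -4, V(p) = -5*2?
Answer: -96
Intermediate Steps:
V(p) = -10
n(J) = -4
C(a) = -8
b(E, T) = -4 + T (b(E, T) = T - 4 = -4 + T)
b(-18, (4 + 0)²)*C(U) = (-4 + (4 + 0)²)*(-8) = (-4 + 4²)*(-8) = (-4 + 16)*(-8) = 12*(-8) = -96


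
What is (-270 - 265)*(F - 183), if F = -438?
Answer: 332235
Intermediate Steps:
(-270 - 265)*(F - 183) = (-270 - 265)*(-438 - 183) = -535*(-621) = 332235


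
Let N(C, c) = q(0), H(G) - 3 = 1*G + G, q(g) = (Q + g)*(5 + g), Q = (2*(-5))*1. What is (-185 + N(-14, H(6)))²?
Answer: 55225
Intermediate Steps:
Q = -10 (Q = -10*1 = -10)
q(g) = (-10 + g)*(5 + g)
H(G) = 3 + 2*G (H(G) = 3 + (1*G + G) = 3 + (G + G) = 3 + 2*G)
N(C, c) = -50 (N(C, c) = -50 + 0² - 5*0 = -50 + 0 + 0 = -50)
(-185 + N(-14, H(6)))² = (-185 - 50)² = (-235)² = 55225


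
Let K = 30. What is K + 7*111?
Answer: 807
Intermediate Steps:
K + 7*111 = 30 + 7*111 = 30 + 777 = 807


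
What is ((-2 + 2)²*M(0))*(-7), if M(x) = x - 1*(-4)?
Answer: 0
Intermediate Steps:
M(x) = 4 + x (M(x) = x + 4 = 4 + x)
((-2 + 2)²*M(0))*(-7) = ((-2 + 2)²*(4 + 0))*(-7) = (0²*4)*(-7) = (0*4)*(-7) = 0*(-7) = 0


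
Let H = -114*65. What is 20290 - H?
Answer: 27700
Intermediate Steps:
H = -7410
20290 - H = 20290 - 1*(-7410) = 20290 + 7410 = 27700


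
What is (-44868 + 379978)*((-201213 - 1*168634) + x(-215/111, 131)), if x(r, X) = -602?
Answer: -124141164390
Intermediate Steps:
(-44868 + 379978)*((-201213 - 1*168634) + x(-215/111, 131)) = (-44868 + 379978)*((-201213 - 1*168634) - 602) = 335110*((-201213 - 168634) - 602) = 335110*(-369847 - 602) = 335110*(-370449) = -124141164390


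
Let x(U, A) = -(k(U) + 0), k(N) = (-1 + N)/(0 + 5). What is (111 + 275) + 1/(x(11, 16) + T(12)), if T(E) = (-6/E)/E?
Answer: 18890/49 ≈ 385.51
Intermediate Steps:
k(N) = -1/5 + N/5 (k(N) = (-1 + N)/5 = (-1 + N)*(1/5) = -1/5 + N/5)
T(E) = -6/E**2
x(U, A) = 1/5 - U/5 (x(U, A) = -((-1/5 + U/5) + 0) = -(-1/5 + U/5) = 1/5 - U/5)
(111 + 275) + 1/(x(11, 16) + T(12)) = (111 + 275) + 1/((1/5 - 1/5*11) - 6/12**2) = 386 + 1/((1/5 - 11/5) - 6*1/144) = 386 + 1/(-2 - 1/24) = 386 + 1/(-49/24) = 386 - 24/49 = 18890/49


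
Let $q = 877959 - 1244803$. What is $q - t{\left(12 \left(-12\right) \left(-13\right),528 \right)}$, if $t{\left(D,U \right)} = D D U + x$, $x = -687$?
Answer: $-1850680909$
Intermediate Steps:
$q = -366844$ ($q = 877959 - 1244803 = -366844$)
$t{\left(D,U \right)} = -687 + U D^{2}$ ($t{\left(D,U \right)} = D D U - 687 = D^{2} U - 687 = U D^{2} - 687 = -687 + U D^{2}$)
$q - t{\left(12 \left(-12\right) \left(-13\right),528 \right)} = -366844 - \left(-687 + 528 \left(12 \left(-12\right) \left(-13\right)\right)^{2}\right) = -366844 - \left(-687 + 528 \left(\left(-144\right) \left(-13\right)\right)^{2}\right) = -366844 - \left(-687 + 528 \cdot 1872^{2}\right) = -366844 - \left(-687 + 528 \cdot 3504384\right) = -366844 - \left(-687 + 1850314752\right) = -366844 - 1850314065 = -1850680909$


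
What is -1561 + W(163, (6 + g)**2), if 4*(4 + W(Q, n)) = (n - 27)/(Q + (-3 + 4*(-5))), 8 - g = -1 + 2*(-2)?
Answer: -438033/280 ≈ -1564.4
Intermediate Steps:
g = 13 (g = 8 - (-1 + 2*(-2)) = 8 - (-1 - 4) = 8 - 1*(-5) = 8 + 5 = 13)
W(Q, n) = -4 + (-27 + n)/(4*(-23 + Q)) (W(Q, n) = -4 + ((n - 27)/(Q + (-3 + 4*(-5))))/4 = -4 + ((-27 + n)/(Q + (-3 - 20)))/4 = -4 + ((-27 + n)/(Q - 23))/4 = -4 + ((-27 + n)/(-23 + Q))/4 = -4 + (-27 + n)/(4*(-23 + Q)))
-1561 + W(163, (6 + g)**2) = -1561 + (341 + (6 + 13)**2 - 16*163)/(4*(-23 + 163)) = -1561 + (1/4)*(341 + 19**2 - 2608)/140 = -1561 + (1/4)*(1/140)*(341 + 361 - 2608) = -1561 + (1/4)*(1/140)*(-1906) = -1561 - 953/280 = -438033/280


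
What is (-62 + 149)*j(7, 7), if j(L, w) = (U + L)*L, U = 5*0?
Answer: 4263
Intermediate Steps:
U = 0
j(L, w) = L**2 (j(L, w) = (0 + L)*L = L*L = L**2)
(-62 + 149)*j(7, 7) = (-62 + 149)*7**2 = 87*49 = 4263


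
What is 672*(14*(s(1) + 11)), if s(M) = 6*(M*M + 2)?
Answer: 272832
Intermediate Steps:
s(M) = 12 + 6*M² (s(M) = 6*(M² + 2) = 6*(2 + M²) = 12 + 6*M²)
672*(14*(s(1) + 11)) = 672*(14*((12 + 6*1²) + 11)) = 672*(14*((12 + 6*1) + 11)) = 672*(14*((12 + 6) + 11)) = 672*(14*(18 + 11)) = 672*(14*29) = 672*406 = 272832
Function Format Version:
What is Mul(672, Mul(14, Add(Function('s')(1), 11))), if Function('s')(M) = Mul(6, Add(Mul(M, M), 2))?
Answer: 272832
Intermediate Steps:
Function('s')(M) = Add(12, Mul(6, Pow(M, 2))) (Function('s')(M) = Mul(6, Add(Pow(M, 2), 2)) = Mul(6, Add(2, Pow(M, 2))) = Add(12, Mul(6, Pow(M, 2))))
Mul(672, Mul(14, Add(Function('s')(1), 11))) = Mul(672, Mul(14, Add(Add(12, Mul(6, Pow(1, 2))), 11))) = Mul(672, Mul(14, Add(Add(12, Mul(6, 1)), 11))) = Mul(672, Mul(14, Add(Add(12, 6), 11))) = Mul(672, Mul(14, Add(18, 11))) = Mul(672, Mul(14, 29)) = Mul(672, 406) = 272832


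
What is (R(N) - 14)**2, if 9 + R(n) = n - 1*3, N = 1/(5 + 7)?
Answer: 96721/144 ≈ 671.67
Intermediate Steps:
N = 1/12 ≈ 0.083333
R(n) = -12 + n (R(n) = -9 + (n - 1*3) = -9 + (n - 3) = -9 + (-3 + n) = -12 + n)
(R(N) - 14)**2 = ((-12 + 1/12) - 14)**2 = (-143/12 - 14)**2 = (-311/12)**2 = 96721/144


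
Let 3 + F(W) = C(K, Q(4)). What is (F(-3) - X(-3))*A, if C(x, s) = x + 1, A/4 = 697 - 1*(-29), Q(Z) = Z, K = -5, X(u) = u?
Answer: -11616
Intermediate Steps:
A = 2904 (A = 4*(697 - 1*(-29)) = 4*(697 + 29) = 4*726 = 2904)
C(x, s) = 1 + x
F(W) = -7 (F(W) = -3 + (1 - 5) = -3 - 4 = -7)
(F(-3) - X(-3))*A = (-7 - 1*(-3))*2904 = (-7 + 3)*2904 = -4*2904 = -11616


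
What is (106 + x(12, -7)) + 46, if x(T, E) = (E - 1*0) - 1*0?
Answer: 145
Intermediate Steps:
x(T, E) = E (x(T, E) = (E + 0) + 0 = E + 0 = E)
(106 + x(12, -7)) + 46 = (106 - 7) + 46 = 99 + 46 = 145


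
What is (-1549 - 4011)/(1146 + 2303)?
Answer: -5560/3449 ≈ -1.6121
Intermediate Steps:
(-1549 - 4011)/(1146 + 2303) = -5560/3449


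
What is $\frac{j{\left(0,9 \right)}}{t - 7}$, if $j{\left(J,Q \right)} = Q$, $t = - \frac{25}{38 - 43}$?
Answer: $- \frac{9}{2} \approx -4.5$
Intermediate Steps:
$t = 5$ ($t = - \frac{25}{-5} = \left(-25\right) \left(- \frac{1}{5}\right) = 5$)
$\frac{j{\left(0,9 \right)}}{t - 7} = \frac{9}{5 - 7} = \frac{9}{-2} = 9 \left(- \frac{1}{2}\right) = - \frac{9}{2}$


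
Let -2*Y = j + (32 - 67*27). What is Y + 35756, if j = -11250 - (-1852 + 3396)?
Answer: 86083/2 ≈ 43042.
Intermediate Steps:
j = -12794 (j = -11250 - 1*1544 = -11250 - 1544 = -12794)
Y = 14571/2 (Y = -(-12794 + (32 - 67*27))/2 = -(-12794 + (32 - 1809))/2 = -(-12794 - 1777)/2 = -½*(-14571) = 14571/2 ≈ 7285.5)
Y + 35756 = 14571/2 + 35756 = 86083/2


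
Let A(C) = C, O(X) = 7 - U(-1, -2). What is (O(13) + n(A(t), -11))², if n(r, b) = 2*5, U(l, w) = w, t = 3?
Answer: 361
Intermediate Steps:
O(X) = 9 (O(X) = 7 - 1*(-2) = 7 + 2 = 9)
n(r, b) = 10
(O(13) + n(A(t), -11))² = (9 + 10)² = 19² = 361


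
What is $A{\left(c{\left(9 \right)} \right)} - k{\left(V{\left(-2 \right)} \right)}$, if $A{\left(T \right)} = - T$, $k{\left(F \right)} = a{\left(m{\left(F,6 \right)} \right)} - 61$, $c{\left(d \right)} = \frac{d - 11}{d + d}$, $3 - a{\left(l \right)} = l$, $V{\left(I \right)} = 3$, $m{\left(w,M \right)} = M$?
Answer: $\frac{577}{9} \approx 64.111$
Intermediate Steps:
$a{\left(l \right)} = 3 - l$
$c{\left(d \right)} = \frac{-11 + d}{2 d}$
$k{\left(F \right)} = -64$ ($k{\left(F \right)} = \left(3 - 6\right) - 61 = -3 - 61 = -64$)
$A{\left(c{\left(9 \right)} \right)} - k{\left(V{\left(-2 \right)} \right)} = - \frac{-11 + 9}{2 \cdot 9} - -64 = - \frac{-2}{2 \cdot 9} + 64 = \left(-1\right) \left(- \frac{1}{9}\right) + 64 = \frac{1}{9} + 64 = \frac{577}{9}$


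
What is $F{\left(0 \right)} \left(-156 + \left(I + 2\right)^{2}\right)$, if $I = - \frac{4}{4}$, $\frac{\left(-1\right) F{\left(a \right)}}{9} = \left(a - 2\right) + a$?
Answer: $-2790$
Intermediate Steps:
$F{\left(a \right)} = 18 - 18 a$ ($F{\left(a \right)} = - 9 \left(\left(a - 2\right) + a\right) = - 9 \left(\left(-2 + a\right) + a\right) = - 9 \left(-2 + 2 a\right) = 18 - 18 a$)
$I = -1$ ($I = \left(-4\right) \frac{1}{4} = -1$)
$F{\left(0 \right)} \left(-156 + \left(I + 2\right)^{2}\right) = \left(18 - 0\right) \left(-156 + \left(-1 + 2\right)^{2}\right) = \left(18 + 0\right) \left(-156 + 1^{2}\right) = 18 \left(-156 + 1\right) = 18 \left(-155\right) = -2790$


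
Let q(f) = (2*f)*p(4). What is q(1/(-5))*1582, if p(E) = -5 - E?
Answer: 28476/5 ≈ 5695.2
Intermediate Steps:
q(f) = -18*f (q(f) = (2*f)*(-5 - 1*4) = (2*f)*(-5 - 4) = (2*f)*(-9) = -18*f)
q(1/(-5))*1582 = -18/(-5)*1582 = -18*(-⅕)*1582 = (18/5)*1582 = 28476/5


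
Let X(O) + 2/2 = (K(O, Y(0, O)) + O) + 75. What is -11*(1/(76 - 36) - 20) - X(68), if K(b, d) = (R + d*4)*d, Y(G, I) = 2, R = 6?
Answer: 1989/40 ≈ 49.725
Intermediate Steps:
K(b, d) = d*(6 + 4*d) (K(b, d) = (6 + d*4)*d = (6 + 4*d)*d = d*(6 + 4*d))
X(O) = 102 + O (X(O) = -1 + ((2*2*(3 + 2*2) + O) + 75) = -1 + ((2*2*(3 + 4) + O) + 75) = -1 + ((2*2*7 + O) + 75) = -1 + ((28 + O) + 75) = -1 + (103 + O) = 102 + O)
-11*(1/(76 - 36) - 20) - X(68) = -11*(1/(76 - 36) - 20) - (102 + 68) = -11*(1/40 - 20) - 1*170 = -11*(1/40 - 20) - 170 = -11*(-799/40) - 170 = 8789/40 - 170 = 1989/40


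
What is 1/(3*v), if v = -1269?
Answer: -1/3807 ≈ -0.00026267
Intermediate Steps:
1/(3*v) = 1/(3*(-1269)) = 1/(-3807) = -1/3807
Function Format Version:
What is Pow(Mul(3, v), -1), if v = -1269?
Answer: Rational(-1, 3807) ≈ -0.00026267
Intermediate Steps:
Pow(Mul(3, v), -1) = Pow(Mul(3, -1269), -1) = Pow(-3807, -1) = Rational(-1, 3807)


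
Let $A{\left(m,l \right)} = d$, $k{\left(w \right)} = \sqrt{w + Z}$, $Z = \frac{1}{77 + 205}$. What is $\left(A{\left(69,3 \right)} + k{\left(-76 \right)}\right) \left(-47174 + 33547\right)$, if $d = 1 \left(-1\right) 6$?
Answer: $81762 - \frac{13627 i \sqrt{6043542}}{282} \approx 81762.0 - 1.1879 \cdot 10^{5} i$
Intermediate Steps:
$Z = \frac{1}{282} \approx 0.0035461$
$k{\left(w \right)} = \sqrt{\frac{1}{282} + w}$ ($k{\left(w \right)} = \sqrt{w + \frac{1}{282}} = \sqrt{\frac{1}{282} + w}$)
$d = -6$ ($d = \left(-1\right) 6 = -6$)
$A{\left(m,l \right)} = -6$
$\left(A{\left(69,3 \right)} + k{\left(-76 \right)}\right) \left(-47174 + 33547\right) = \left(-6 + \frac{\sqrt{282 + 79524 \left(-76\right)}}{282}\right) \left(-47174 + 33547\right) = \left(-6 + \frac{\sqrt{282 - 6043824}}{282}\right) \left(-13627\right) = \left(-6 + \frac{\sqrt{-6043542}}{282}\right) \left(-13627\right) = \left(-6 + \frac{i \sqrt{6043542}}{282}\right) \left(-13627\right) = 81762 - \frac{13627 i \sqrt{6043542}}{282}$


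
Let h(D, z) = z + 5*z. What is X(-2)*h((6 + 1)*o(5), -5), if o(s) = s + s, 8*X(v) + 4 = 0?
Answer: 15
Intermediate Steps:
X(v) = -½ (X(v) = -½ + (⅛)*0 = -½ + 0 = -½)
o(s) = 2*s
h(D, z) = 6*z
X(-2)*h((6 + 1)*o(5), -5) = -3*(-5) = -½*(-30) = 15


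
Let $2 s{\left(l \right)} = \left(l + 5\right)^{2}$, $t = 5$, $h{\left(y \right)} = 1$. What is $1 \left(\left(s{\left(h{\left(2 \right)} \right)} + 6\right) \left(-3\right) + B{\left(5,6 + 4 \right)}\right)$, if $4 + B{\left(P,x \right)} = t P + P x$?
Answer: $-1$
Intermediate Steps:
$B{\left(P,x \right)} = -4 + 5 P + P x$ ($B{\left(P,x \right)} = -4 + \left(5 P + P x\right) = -4 + 5 P + P x$)
$s{\left(l \right)} = \frac{\left(5 + l\right)^{2}}{2}$ ($s{\left(l \right)} = \frac{\left(l + 5\right)^{2}}{2} = \frac{\left(5 + l\right)^{2}}{2}$)
$1 \left(\left(s{\left(h{\left(2 \right)} \right)} + 6\right) \left(-3\right) + B{\left(5,6 + 4 \right)}\right) = 1 \left(\left(\frac{\left(5 + 1\right)^{2}}{2} + 6\right) \left(-3\right) + \left(-4 + 5 \cdot 5 + 5 \left(6 + 4\right)\right)\right) = 1 \left(\left(\frac{6^{2}}{2} + 6\right) \left(-3\right) + \left(-4 + 25 + 5 \cdot 10\right)\right) = 1 \left(\left(\frac{1}{2} \cdot 36 + 6\right) \left(-3\right) + \left(-4 + 25 + 50\right)\right) = 1 \left(\left(18 + 6\right) \left(-3\right) + 71\right) = 1 \left(24 \left(-3\right) + 71\right) = 1 \left(-72 + 71\right) = 1 \left(-1\right) = -1$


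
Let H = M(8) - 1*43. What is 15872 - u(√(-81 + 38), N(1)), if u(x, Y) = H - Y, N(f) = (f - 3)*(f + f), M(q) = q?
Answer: 15903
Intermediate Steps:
N(f) = 2*f*(-3 + f) (N(f) = (-3 + f)*(2*f) = 2*f*(-3 + f))
H = -35 (H = 8 - 1*43 = 8 - 43 = -35)
u(x, Y) = -35 - Y
15872 - u(√(-81 + 38), N(1)) = 15872 - (-35 - 2*(-3 + 1)) = 15872 - (-35 - 2*(-2)) = 15872 - (-35 - 1*(-4)) = 15872 - (-35 + 4) = 15872 - 1*(-31) = 15872 + 31 = 15903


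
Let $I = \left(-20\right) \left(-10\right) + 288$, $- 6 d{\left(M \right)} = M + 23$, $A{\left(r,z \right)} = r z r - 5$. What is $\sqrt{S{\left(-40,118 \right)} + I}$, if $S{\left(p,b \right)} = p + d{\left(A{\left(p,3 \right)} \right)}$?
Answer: $i \sqrt{355} \approx 18.841 i$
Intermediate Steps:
$A{\left(r,z \right)} = -5 + z r^{2}$ ($A{\left(r,z \right)} = z r^{2} - 5 = -5 + z r^{2}$)
$d{\left(M \right)} = - \frac{23}{6} - \frac{M}{6}$ ($d{\left(M \right)} = - \frac{M + 23}{6} = - \frac{23 + M}{6} = - \frac{23}{6} - \frac{M}{6}$)
$S{\left(p,b \right)} = -3 + p - \frac{p^{2}}{2}$ ($S{\left(p,b \right)} = p - \left(\frac{23}{6} + \frac{-5 + 3 p^{2}}{6}\right) = p - \left(3 + \frac{p^{2}}{2}\right) = -3 + p - \frac{p^{2}}{2}$)
$I = 488$ ($I = 200 + 288 = 488$)
$\sqrt{S{\left(-40,118 \right)} + I} = \sqrt{\left(-3 - 40 - \frac{\left(-40\right)^{2}}{2}\right) + 488} = \sqrt{\left(-3 - 40 - 800\right) + 488} = \sqrt{-843 + 488} = \sqrt{-355} = i \sqrt{355}$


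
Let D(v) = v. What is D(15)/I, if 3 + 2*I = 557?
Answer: 15/277 ≈ 0.054152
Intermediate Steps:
I = 277 (I = -3/2 + (½)*557 = -3/2 + 557/2 = 277)
D(15)/I = 15/277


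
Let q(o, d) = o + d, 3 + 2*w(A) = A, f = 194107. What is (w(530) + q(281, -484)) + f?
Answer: 388335/2 ≈ 1.9417e+5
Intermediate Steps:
w(A) = -3/2 + A/2
q(o, d) = d + o
(w(530) + q(281, -484)) + f = ((-3/2 + (½)*530) + (-484 + 281)) + 194107 = ((-3/2 + 265) - 203) + 194107 = (527/2 - 203) + 194107 = 121/2 + 194107 = 388335/2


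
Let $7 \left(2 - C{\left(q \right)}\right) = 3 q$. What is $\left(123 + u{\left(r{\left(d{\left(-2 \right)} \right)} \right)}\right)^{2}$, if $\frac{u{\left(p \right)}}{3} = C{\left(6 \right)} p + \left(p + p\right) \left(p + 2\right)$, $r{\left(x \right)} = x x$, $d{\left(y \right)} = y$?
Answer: $\frac{3316041}{49} \approx 67674.0$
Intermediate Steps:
$r{\left(x \right)} = x^{2}$
$C{\left(q \right)} = 2 - \frac{3 q}{7}$
$u{\left(p \right)} = - \frac{12 p}{7} + 6 p \left(2 + p\right)$ ($u{\left(p \right)} = 3 \left(\left(2 - \frac{18}{7}\right) p + \left(p + p\right) \left(p + 2\right)\right) = 3 \left(\left(2 - \frac{18}{7}\right) p + 2 p \left(2 + p\right)\right) = 3 \left(- \frac{4 p}{7} + 2 p \left(2 + p\right)\right) = - \frac{12 p}{7} + 6 p \left(2 + p\right)$)
$\left(123 + u{\left(r{\left(d{\left(-2 \right)} \right)} \right)}\right)^{2} = \left(123 + \frac{6 \left(-2\right)^{2} \left(12 + 7 \left(-2\right)^{2}\right)}{7}\right)^{2} = \left(123 + \frac{6}{7} \cdot 4 \left(12 + 7 \cdot 4\right)\right)^{2} = \left(123 + \frac{6}{7} \cdot 4 \left(12 + 28\right)\right)^{2} = \left(123 + \frac{6}{7} \cdot 4 \cdot 40\right)^{2} = \left(123 + \frac{960}{7}\right)^{2} = \left(\frac{1821}{7}\right)^{2} = \frac{3316041}{49}$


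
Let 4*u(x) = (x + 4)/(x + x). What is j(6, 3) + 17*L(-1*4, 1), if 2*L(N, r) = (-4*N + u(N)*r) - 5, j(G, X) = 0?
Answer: 187/2 ≈ 93.500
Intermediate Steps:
u(x) = (4 + x)/(8*x) (u(x) = ((x + 4)/(x + x))/4 = ((4 + x)/((2*x)))/4 = ((4 + x)*(1/(2*x)))/4 = ((4 + x)/(2*x))/4 = (4 + x)/(8*x))
L(N, r) = -5/2 - 2*N + r*(4 + N)/(16*N) (L(N, r) = ((-4*N + ((4 + N)/(8*N))*r) - 5)/2 = ((-4*N + r*(4 + N)/(8*N)) - 5)/2 = (-5 - 4*N + r*(4 + N)/(8*N))/2 = -5/2 - 2*N + r*(4 + N)/(16*N))
j(6, 3) + 17*L(-1*4, 1) = 0 + 17*(-5/2 - (-2)*4 + (1/16)*1 + (1/4)*1/(-1*4)) = 0 + 17*(-5/2 - 2*(-4) + 1/16 + (1/4)*1/(-4)) = 0 + 17*(-5/2 + 8 + 1/16 + (1/4)*1*(-1/4)) = 0 + 17*(-5/2 + 8 + 1/16 - 1/16) = 0 + 17*(11/2) = 0 + 187/2 = 187/2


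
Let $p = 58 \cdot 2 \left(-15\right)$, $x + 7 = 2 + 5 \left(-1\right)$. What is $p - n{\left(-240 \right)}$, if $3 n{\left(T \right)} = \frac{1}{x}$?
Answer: $- \frac{52199}{30} \approx -1740.0$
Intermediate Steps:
$x = -10$ ($x = -7 + \left(2 + 5 \left(-1\right)\right) = -7 + \left(2 - 5\right) = -7 - 3 = -10$)
$n{\left(T \right)} = - \frac{1}{30}$ ($n{\left(T \right)} = \frac{1}{3 \left(-10\right)} = \frac{1}{3} \left(- \frac{1}{10}\right) = - \frac{1}{30}$)
$p = -1740$ ($p = 116 \left(-15\right) = -1740$)
$p - n{\left(-240 \right)} = -1740 - - \frac{1}{30} = -1740 + \frac{1}{30} = - \frac{52199}{30}$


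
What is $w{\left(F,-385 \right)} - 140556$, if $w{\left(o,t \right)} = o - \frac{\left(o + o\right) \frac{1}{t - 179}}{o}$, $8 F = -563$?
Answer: $- \frac{158626547}{1128} \approx -1.4063 \cdot 10^{5}$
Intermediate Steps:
$F = - \frac{563}{8}$ ($F = \frac{1}{8} \left(-563\right) = - \frac{563}{8} \approx -70.375$)
$w{\left(o,t \right)} = o - \frac{2}{-179 + t}$ ($w{\left(o,t \right)} = o - \frac{2 o \frac{1}{-179 + t}}{o} = o - \frac{2}{-179 + t}$)
$w{\left(F,-385 \right)} - 140556 = \frac{-2 - - \frac{100777}{8} - - \frac{216755}{8}}{-179 - 385} - 140556 = \frac{-2 + \frac{100777}{8} + \frac{216755}{8}}{-564} - 140556 = \left(- \frac{1}{564}\right) \frac{79379}{2} - 140556 = - \frac{79379}{1128} - 140556 = - \frac{158626547}{1128}$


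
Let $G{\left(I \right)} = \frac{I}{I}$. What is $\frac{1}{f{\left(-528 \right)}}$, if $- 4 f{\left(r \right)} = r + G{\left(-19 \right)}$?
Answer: $\frac{4}{527} \approx 0.0075901$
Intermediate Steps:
$G{\left(I \right)} = 1$
$f{\left(r \right)} = - \frac{1}{4} - \frac{r}{4}$ ($f{\left(r \right)} = - \frac{r + 1}{4} = - \frac{1 + r}{4} = - \frac{1}{4} - \frac{r}{4}$)
$\frac{1}{f{\left(-528 \right)}} = \frac{1}{- \frac{1}{4} - -132} = \frac{1}{- \frac{1}{4} + 132} = \frac{1}{\frac{527}{4}} = \frac{4}{527}$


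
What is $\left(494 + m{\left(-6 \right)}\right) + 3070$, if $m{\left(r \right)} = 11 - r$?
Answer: $3581$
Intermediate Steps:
$\left(494 + m{\left(-6 \right)}\right) + 3070 = \left(494 + \left(11 - -6\right)\right) + 3070 = \left(494 + \left(11 + 6\right)\right) + 3070 = \left(494 + 17\right) + 3070 = 511 + 3070 = 3581$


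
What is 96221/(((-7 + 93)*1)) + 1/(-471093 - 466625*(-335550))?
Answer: 15138030161076493/13530004820700 ≈ 1118.8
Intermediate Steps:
96221/(((-7 + 93)*1)) + 1/(-471093 - 466625*(-335550)) = 96221/((86*1)) - 1/335550/(-937718) = 96221/86 - 1/937718*(-1/335550) = 96221*(1/86) + 1/314651274900 = 96221/86 + 1/314651274900 = 15138030161076493/13530004820700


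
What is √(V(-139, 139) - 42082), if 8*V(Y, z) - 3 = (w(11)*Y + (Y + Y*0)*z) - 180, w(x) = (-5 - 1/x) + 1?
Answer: I*√86051658/44 ≈ 210.83*I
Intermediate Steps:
w(x) = -4 - 1/x
V(Y, z) = -177/8 - 45*Y/88 + Y*z/8 (V(Y, z) = 3/8 + (((-4 - 1/11)*Y + (Y + Y*0)*z) - 180)/8 = 3/8 + (((-4 - 1*1/11)*Y + (Y + 0)*z) - 180)/8 = 3/8 + (((-4 - 1/11)*Y + Y*z) - 180)/8 = 3/8 + ((-45*Y/11 + Y*z) - 180)/8 = 3/8 + (-180 - 45*Y/11 + Y*z)/8 = 3/8 + (-45/2 - 45*Y/88 + Y*z/8) = -177/8 - 45*Y/88 + Y*z/8)
√(V(-139, 139) - 42082) = √((-177/8 - 45/88*(-139) + (⅛)*(-139)*139) - 42082) = √((-177/8 + 6255/88 - 19321/8) - 42082) = √(-208223/88 - 42082) = √(-3911439/88) = I*√86051658/44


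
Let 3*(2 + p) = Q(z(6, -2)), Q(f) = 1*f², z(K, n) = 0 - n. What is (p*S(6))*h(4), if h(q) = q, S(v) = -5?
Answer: 40/3 ≈ 13.333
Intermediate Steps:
z(K, n) = -n
Q(f) = f²
p = -⅔ (p = -2 + (-1*(-2))²/3 = -2 + (⅓)*2² = -2 + (⅓)*4 = -2 + 4/3 = -⅔ ≈ -0.66667)
(p*S(6))*h(4) = -⅔*(-5)*4 = (10/3)*4 = 40/3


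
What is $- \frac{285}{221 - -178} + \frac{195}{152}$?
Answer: $\frac{605}{1064} \approx 0.56861$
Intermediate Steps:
$- \frac{285}{221 - -178} + \frac{195}{152} = - \frac{285}{221 + 178} + 195 \cdot \frac{1}{152} = - \frac{285}{399} + \frac{195}{152} = \left(-285\right) \frac{1}{399} + \frac{195}{152} = - \frac{5}{7} + \frac{195}{152} = \frac{605}{1064}$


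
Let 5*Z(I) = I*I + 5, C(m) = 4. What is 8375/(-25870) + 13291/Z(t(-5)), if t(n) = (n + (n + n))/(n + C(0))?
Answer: 17172646/59501 ≈ 288.61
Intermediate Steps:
t(n) = 3*n/(4 + n) (t(n) = (n + (n + n))/(n + 4) = (n + 2*n)/(4 + n) = (3*n)/(4 + n) = 3*n/(4 + n))
Z(I) = 1 + I²/5 (Z(I) = (I*I + 5)/5 = (I² + 5)/5 = (5 + I²)/5 = 1 + I²/5)
8375/(-25870) + 13291/Z(t(-5)) = 8375/(-25870) + 13291/(1 + (3*(-5)/(4 - 5))²/5) = 8375*(-1/25870) + 13291/(1 + (3*(-5)/(-1))²/5) = -1675/5174 + 13291/(1 + (3*(-5)*(-1))²/5) = -1675/5174 + 13291/(1 + (⅕)*15²) = -1675/5174 + 13291/(1 + (⅕)*225) = -1675/5174 + 13291/(1 + 45) = -1675/5174 + 13291/46 = 17172646/59501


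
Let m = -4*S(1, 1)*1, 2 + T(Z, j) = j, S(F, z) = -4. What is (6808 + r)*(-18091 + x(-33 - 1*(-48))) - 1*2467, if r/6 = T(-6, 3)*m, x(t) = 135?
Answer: -123970691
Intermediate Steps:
T(Z, j) = -2 + j
m = 16 (m = -4*(-4)*1 = 16*1 = 16)
r = 96 (r = 6*((-2 + 3)*16) = 6*(1*16) = 6*16 = 96)
(6808 + r)*(-18091 + x(-33 - 1*(-48))) - 1*2467 = (6808 + 96)*(-18091 + 135) - 1*2467 = 6904*(-17956) - 2467 = -123968224 - 2467 = -123970691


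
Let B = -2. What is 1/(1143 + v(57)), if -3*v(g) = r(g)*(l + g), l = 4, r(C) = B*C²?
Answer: 1/133269 ≈ 7.5036e-6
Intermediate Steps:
r(C) = -2*C²
v(g) = 2*g²*(4 + g)/3 (v(g) = -(-2*g²)*(4 + g)/3 = -(-2)*g²*(4 + g)/3 = 2*g²*(4 + g)/3)
1/(1143 + v(57)) = 1/(1143 + (⅔)*57²*(4 + 57)) = 1/(1143 + (⅔)*3249*61) = 1/(1143 + 132126) = 1/133269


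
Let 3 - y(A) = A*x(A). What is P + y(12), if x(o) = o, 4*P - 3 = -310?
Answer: -871/4 ≈ -217.75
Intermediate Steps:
P = -307/4 (P = ¾ + (¼)*(-310) = ¾ - 155/2 = -307/4 ≈ -76.750)
y(A) = 3 - A² (y(A) = 3 - A*A = 3 - A²)
P + y(12) = -307/4 + (3 - 1*12²) = -307/4 + (3 - 1*144) = -307/4 + (3 - 144) = -307/4 - 141 = -871/4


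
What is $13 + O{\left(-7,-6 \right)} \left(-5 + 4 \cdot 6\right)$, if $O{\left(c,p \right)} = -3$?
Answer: $-44$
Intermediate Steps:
$13 + O{\left(-7,-6 \right)} \left(-5 + 4 \cdot 6\right) = 13 - 3 \left(-5 + 4 \cdot 6\right) = 13 - 3 \left(-5 + 24\right) = 13 - 57 = -44$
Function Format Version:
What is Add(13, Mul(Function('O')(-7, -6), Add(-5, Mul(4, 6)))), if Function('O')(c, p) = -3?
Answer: -44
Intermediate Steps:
Add(13, Mul(Function('O')(-7, -6), Add(-5, Mul(4, 6)))) = Add(13, Mul(-3, Add(-5, Mul(4, 6)))) = Add(13, Mul(-3, Add(-5, 24))) = Add(13, Mul(-3, 19)) = Add(13, -57) = -44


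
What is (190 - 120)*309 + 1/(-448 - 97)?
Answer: 11788349/545 ≈ 21630.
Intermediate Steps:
(190 - 120)*309 + 1/(-448 - 97) = 70*309 + 1/(-545) = 21630 - 1/545 = 11788349/545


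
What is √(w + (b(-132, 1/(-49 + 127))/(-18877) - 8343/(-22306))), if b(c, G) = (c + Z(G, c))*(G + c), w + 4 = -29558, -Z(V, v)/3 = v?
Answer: I*√885721630608032380348394/5473914706 ≈ 171.93*I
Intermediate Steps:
Z(V, v) = -3*v
w = -29562 (w = -4 - 29558 = -29562)
b(c, G) = -2*c*(G + c) (b(c, G) = (c - 3*c)*(G + c) = (-2*c)*(G + c) = -2*c*(G + c))
√(w + (b(-132, 1/(-49 + 127))/(-18877) - 8343/(-22306))) = √(-29562 + ((2*(-132)*(-1/(-49 + 127) - 1*(-132)))/(-18877) - 8343/(-22306))) = √(-29562 + ((2*(-132)*(-1/78 + 132))*(-1/18877) - 8343*(-1/22306))) = √(-29562 + ((2*(-132)*(-1*1/78 + 132))*(-1/18877) + 8343/22306)) = √(-29562 + ((2*(-132)*(-1/78 + 132))*(-1/18877) + 8343/22306)) = √(-29562 + ((2*(-132)*(10295/78))*(-1/18877) + 8343/22306)) = √(-29562 + (-452980/13*(-1/18877) + 8343/22306)) = √(-29562 + (452980/245401 + 8343/22306)) = √(-29562 + 12151552423/5473914706) = √(-161807714986349/5473914706) = I*√885721630608032380348394/5473914706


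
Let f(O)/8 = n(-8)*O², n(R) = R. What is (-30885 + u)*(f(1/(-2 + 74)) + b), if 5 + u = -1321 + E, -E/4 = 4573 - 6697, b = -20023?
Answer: 4273611640/9 ≈ 4.7485e+8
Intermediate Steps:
E = 8496 (E = -4*(4573 - 6697) = -4*(-2124) = 8496)
u = 7170 (u = -5 + (-1321 + 8496) = -5 + 7175 = 7170)
f(O) = -64*O² (f(O) = 8*(-8*O²) = -64*O²)
(-30885 + u)*(f(1/(-2 + 74)) + b) = (-30885 + 7170)*(-64/(-2 + 74)² - 20023) = -23715*(-64*(1/72)² - 20023) = -23715*(-64*1/5184 - 20023) = -23715*(-1/81 - 20023) = -23715*(-1621864/81) = 4273611640/9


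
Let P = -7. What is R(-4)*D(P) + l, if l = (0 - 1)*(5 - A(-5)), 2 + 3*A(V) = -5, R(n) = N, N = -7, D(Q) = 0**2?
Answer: -22/3 ≈ -7.3333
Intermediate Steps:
D(Q) = 0
R(n) = -7
A(V) = -7/3 (A(V) = -2/3 + (1/3)*(-5) = -2/3 - 5/3 = -7/3)
l = -22/3 (l = (0 - 1)*(5 - 1*(-7/3)) = -(5 + 7/3) = -1*22/3 = -22/3 ≈ -7.3333)
R(-4)*D(P) + l = -7*0 - 22/3 = 0 - 22/3 = -22/3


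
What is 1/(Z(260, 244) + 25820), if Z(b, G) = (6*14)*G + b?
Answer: 1/46576 ≈ 2.1470e-5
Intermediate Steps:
Z(b, G) = b + 84*G (Z(b, G) = 84*G + b = b + 84*G)
1/(Z(260, 244) + 25820) = 1/((260 + 84*244) + 25820) = 1/((260 + 20496) + 25820) = 1/(20756 + 25820) = 1/46576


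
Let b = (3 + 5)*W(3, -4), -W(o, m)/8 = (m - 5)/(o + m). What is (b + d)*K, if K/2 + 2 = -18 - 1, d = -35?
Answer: 25662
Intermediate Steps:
W(o, m) = -8*(-5 + m)/(m + o) (W(o, m) = -8*(m - 5)/(o + m) = -8*(-5 + m)/(m + o))
K = -42 (K = -4 + 2*(-18 - 1) = -4 + 2*(-19) = -4 - 38 = -42)
b = -576 (b = (3 + 5)*(8*(5 - 1*(-4))/(-4 + 3)) = 8*(8*(5 + 4)/(-1)) = 8*(8*(-1)*9) = 8*(-72) = -576)
(b + d)*K = (-576 - 35)*(-42) = -611*(-42) = 25662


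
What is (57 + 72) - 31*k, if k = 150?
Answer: -4521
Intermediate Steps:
(57 + 72) - 31*k = (57 + 72) - 31*150 = 129 - 4650 = -4521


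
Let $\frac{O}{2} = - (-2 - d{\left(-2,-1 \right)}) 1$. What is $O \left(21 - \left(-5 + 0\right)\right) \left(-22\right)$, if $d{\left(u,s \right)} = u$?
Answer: $0$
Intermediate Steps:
$O = 0$ ($O = 2 - (-2 - -2) 1 = 2 - (-2 + 2) 1 = 2 \left(-1\right) 0 \cdot 1 = 2 \cdot 0 \cdot 1 = 2 \cdot 0 = 0$)
$O \left(21 - \left(-5 + 0\right)\right) \left(-22\right) = 0 \left(21 - \left(-5 + 0\right)\right) \left(-22\right) = 0 \left(21 - -5\right) \left(-22\right) = 0 \left(21 + 5\right) \left(-22\right) = 0 \cdot 26 \left(-22\right) = 0 \left(-22\right) = 0$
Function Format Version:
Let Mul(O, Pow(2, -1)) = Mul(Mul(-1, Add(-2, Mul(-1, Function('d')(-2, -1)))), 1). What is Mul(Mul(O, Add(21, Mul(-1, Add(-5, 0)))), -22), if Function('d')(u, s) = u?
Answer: 0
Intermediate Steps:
O = 0 (O = Mul(2, Mul(Mul(-1, Add(-2, Mul(-1, -2))), 1)) = Mul(2, Mul(Mul(-1, Add(-2, 2)), 1)) = Mul(2, Mul(Mul(-1, 0), 1)) = Mul(2, Mul(0, 1)) = Mul(2, 0) = 0)
Mul(Mul(O, Add(21, Mul(-1, Add(-5, 0)))), -22) = Mul(Mul(0, Add(21, Mul(-1, Add(-5, 0)))), -22) = Mul(Mul(0, Add(21, Mul(-1, -5))), -22) = Mul(Mul(0, Add(21, 5)), -22) = Mul(Mul(0, 26), -22) = Mul(0, -22) = 0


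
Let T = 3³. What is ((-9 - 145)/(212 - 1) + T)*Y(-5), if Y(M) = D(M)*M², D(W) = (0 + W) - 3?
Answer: -1108600/211 ≈ -5254.0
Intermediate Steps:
D(W) = -3 + W (D(W) = W - 3 = -3 + W)
Y(M) = M²*(-3 + M) (Y(M) = (-3 + M)*M² = M²*(-3 + M))
T = 27
((-9 - 145)/(212 - 1) + T)*Y(-5) = ((-9 - 145)/(212 - 1) + 27)*((-5)²*(-3 - 5)) = (-154/211 + 27)*(25*(-8)) = (-154*1/211 + 27)*(-200) = (-154/211 + 27)*(-200) = (5543/211)*(-200) = -1108600/211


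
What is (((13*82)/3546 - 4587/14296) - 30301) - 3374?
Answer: -853554272383/25346808 ≈ -33675.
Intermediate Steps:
(((13*82)/3546 - 4587/14296) - 30301) - 3374 = ((1066*(1/3546) - 4587*1/14296) - 30301) - 3374 = ((533/1773 - 4587/14296) - 30301) - 3374 = (-512983/25346808 - 30301) - 3374 = -768034142191/25346808 - 3374 = -853554272383/25346808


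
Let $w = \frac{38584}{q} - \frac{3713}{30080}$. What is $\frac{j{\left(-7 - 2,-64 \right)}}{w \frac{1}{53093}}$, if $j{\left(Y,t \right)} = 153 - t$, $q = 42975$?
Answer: $\frac{63375712444800}{4259747} \approx 1.4878 \cdot 10^{7}$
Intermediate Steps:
$w = \frac{4259747}{5500800}$ ($w = \frac{38584}{42975} - \frac{3713}{30080} = 38584 \cdot \frac{1}{42975} - \frac{79}{640} = \frac{38584}{42975} - \frac{79}{640} = \frac{4259747}{5500800} \approx 0.77439$)
$\frac{j{\left(-7 - 2,-64 \right)}}{w \frac{1}{53093}} = \frac{153 - -64}{\frac{4259747}{5500800} \cdot \frac{1}{53093}} = \frac{153 + 64}{\frac{4259747}{5500800} \cdot \frac{1}{53093}} = \frac{217}{\frac{4259747}{292053974400}} = 217 \cdot \frac{292053974400}{4259747} = \frac{63375712444800}{4259747}$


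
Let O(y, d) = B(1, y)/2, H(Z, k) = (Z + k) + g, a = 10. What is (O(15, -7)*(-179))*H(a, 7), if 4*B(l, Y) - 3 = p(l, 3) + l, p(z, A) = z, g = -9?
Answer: -895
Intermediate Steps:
H(Z, k) = -9 + Z + k (H(Z, k) = (Z + k) - 9 = -9 + Z + k)
B(l, Y) = ¾ + l/2 (B(l, Y) = ¾ + (l + l)/4 = ¾ + (2*l)/4 = ¾ + l/2)
O(y, d) = 5/8 (O(y, d) = (¾ + (½)*1)/2 = (¾ + ½)*(½) = (5/4)*(½) = 5/8)
(O(15, -7)*(-179))*H(a, 7) = ((5/8)*(-179))*(-9 + 10 + 7) = -895/8*8 = -895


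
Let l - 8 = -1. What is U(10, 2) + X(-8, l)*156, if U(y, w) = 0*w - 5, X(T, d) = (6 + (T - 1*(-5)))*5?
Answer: 2335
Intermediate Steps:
l = 7 (l = 8 - 1 = 7)
X(T, d) = 55 + 5*T (X(T, d) = (6 + (T + 5))*5 = (6 + (5 + T))*5 = (11 + T)*5 = 55 + 5*T)
U(y, w) = -5 (U(y, w) = 0 - 5 = -5)
U(10, 2) + X(-8, l)*156 = -5 + (55 + 5*(-8))*156 = -5 + (55 - 40)*156 = -5 + 15*156 = -5 + 2340 = 2335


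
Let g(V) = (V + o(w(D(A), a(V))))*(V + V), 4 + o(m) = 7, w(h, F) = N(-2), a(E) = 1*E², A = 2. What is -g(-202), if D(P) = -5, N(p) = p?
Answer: -80396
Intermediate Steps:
a(E) = E²
w(h, F) = -2
o(m) = 3 (o(m) = -4 + 7 = 3)
g(V) = 2*V*(3 + V) (g(V) = (V + 3)*(V + V) = (3 + V)*(2*V) = 2*V*(3 + V))
-g(-202) = -2*(-202)*(3 - 202) = -2*(-202)*(-199) = -1*80396 = -80396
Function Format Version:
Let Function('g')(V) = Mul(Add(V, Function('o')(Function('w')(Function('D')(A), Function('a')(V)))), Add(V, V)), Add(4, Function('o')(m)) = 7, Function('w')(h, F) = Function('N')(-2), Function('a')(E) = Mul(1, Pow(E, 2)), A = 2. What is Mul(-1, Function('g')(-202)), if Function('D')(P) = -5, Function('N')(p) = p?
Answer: -80396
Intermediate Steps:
Function('a')(E) = Pow(E, 2)
Function('w')(h, F) = -2
Function('o')(m) = 3 (Function('o')(m) = Add(-4, 7) = 3)
Function('g')(V) = Mul(2, V, Add(3, V)) (Function('g')(V) = Mul(Add(V, 3), Add(V, V)) = Mul(Add(3, V), Mul(2, V)) = Mul(2, V, Add(3, V)))
Mul(-1, Function('g')(-202)) = Mul(-1, Mul(2, -202, Add(3, -202))) = Mul(-1, Mul(2, -202, -199)) = Mul(-1, 80396) = -80396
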